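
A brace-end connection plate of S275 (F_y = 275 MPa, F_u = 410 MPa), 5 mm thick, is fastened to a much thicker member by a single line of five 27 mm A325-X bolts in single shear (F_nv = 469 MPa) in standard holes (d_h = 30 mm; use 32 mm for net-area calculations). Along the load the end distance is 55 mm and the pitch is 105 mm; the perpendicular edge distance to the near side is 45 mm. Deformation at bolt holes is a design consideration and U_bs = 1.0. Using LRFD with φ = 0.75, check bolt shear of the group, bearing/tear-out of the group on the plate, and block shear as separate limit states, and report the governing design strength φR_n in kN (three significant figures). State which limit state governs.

338 kN (block shear governs)

Bolt shear: A_b = π·27²/4 = 572.6 mm²; R_n = 469 × 572.6 × 5 × 1 / 1000 = 1343 kN → 0.75 × 1343 = 1010 kN.
Bearing: edge l_c = 40, r_n = 98.4 kN; interior l_c = 75, r_n = 132.8 kN; R_n = 98.4 + 4·132.8 = 629.8 kN → 472 kN.
Block shear: A_gv = 2375, A_nv = 1655, A_nt = 145 mm²; R_n = min(0.6F_uA_nv, 0.6F_yA_gv) + U_bs·F_u·A_nt = 451.3 kN → 338 kN.
Block shear governs: 338 kN.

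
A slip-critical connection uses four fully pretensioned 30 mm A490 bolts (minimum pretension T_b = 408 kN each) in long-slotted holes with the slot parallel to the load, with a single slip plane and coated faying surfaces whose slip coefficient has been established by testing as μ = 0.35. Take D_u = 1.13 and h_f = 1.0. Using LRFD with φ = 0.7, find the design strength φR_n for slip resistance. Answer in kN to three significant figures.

R_n = μ · D_u · h_f · T_b · n_s · n_b = 0.35 × 1.13 × 1.0 × 408 × 1 × 4 = 645.5 kN.
Design strength φR_n = 0.7 × 645.5 = 452 kN.

452 kN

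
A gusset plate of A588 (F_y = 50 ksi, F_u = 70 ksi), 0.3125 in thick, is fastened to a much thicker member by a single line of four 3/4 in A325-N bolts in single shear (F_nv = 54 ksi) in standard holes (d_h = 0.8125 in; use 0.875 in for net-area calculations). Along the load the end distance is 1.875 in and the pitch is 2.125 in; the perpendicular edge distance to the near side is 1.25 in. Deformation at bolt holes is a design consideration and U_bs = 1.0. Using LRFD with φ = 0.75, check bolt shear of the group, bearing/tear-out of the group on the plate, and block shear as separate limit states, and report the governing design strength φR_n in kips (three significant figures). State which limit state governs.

Bolt shear: A_b = π·0.75²/4 = 0.4418 in²; R_n = 54 × 0.4418 × 4 × 1 = 95.43 kips → 0.75 × 95.43 = 71.6 kips.
Bearing: edge l_c = 1.469, r_n = 38.55 kips; interior l_c = 1.312, r_n = 34.45 kips; R_n = 38.55 + 3·34.45 = 141.9 kips → 106 kips.
Block shear: A_gv = 2.578, A_nv = 1.621, A_nt = 0.2539 in²; R_n = min(0.6F_uA_nv, 0.6F_yA_gv) + U_bs·F_u·A_nt = 85.86 kips → 64.4 kips.
Block shear governs: 64.4 kips.

64.4 kips (block shear governs)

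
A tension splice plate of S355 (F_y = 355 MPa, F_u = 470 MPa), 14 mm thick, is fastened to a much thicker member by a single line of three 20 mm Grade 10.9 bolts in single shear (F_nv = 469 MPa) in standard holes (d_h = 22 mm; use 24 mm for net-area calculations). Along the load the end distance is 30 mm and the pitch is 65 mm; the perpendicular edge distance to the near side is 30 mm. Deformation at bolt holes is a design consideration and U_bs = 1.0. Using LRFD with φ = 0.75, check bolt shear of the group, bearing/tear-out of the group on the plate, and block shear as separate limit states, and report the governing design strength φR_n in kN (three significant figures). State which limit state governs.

Bolt shear: A_b = π·20²/4 = 314.2 mm²; R_n = 469 × 314.2 × 3 × 1 / 1000 = 442 kN → 0.75 × 442 = 332 kN.
Bearing: edge l_c = 19, r_n = 150 kN; interior l_c = 43, r_n = 315.8 kN; R_n = 150 + 2·315.8 = 781.7 kN → 586 kN.
Block shear: A_gv = 2240, A_nv = 1400, A_nt = 252 mm²; R_n = min(0.6F_uA_nv, 0.6F_yA_gv) + U_bs·F_u·A_nt = 513.2 kN → 385 kN.
Bolt shear governs: 332 kN.

332 kN (bolt shear governs)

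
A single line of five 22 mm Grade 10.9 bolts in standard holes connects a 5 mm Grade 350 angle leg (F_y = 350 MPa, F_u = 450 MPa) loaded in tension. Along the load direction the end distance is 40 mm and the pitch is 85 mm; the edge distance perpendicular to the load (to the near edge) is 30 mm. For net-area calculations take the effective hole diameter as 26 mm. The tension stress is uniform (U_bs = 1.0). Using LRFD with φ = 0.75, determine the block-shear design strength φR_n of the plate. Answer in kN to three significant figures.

295 kN

Shear plane L_v = 40 + 4·85 = 380 mm; A_gv = 380 × 5 = 1900 mm².
A_nv = (380 − 4.5·26) × 5 = 1315 mm².
A_nt = (30 − 0.5·26) × 5 = 85 mm².
0.6 F_u A_nv = 355.1 kN; 0.6 F_y A_gv = 399 kN → shear rupture governs the shear term.
R_n = 355.1 + 1.0 × 450 × 85 / 1000 = 393.3 kN.
Design strength φR_n = 0.75 × 393.3 = 295 kN.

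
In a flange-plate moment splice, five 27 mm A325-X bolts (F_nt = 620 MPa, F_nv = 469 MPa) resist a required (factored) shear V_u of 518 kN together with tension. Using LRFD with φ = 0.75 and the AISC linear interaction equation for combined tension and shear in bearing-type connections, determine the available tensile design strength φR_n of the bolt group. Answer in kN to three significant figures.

1050 kN

A_b = π·27²/4 = 572.6 mm²; f_rv = 518 × 1000 / (5 × 572.6) = 180.9 MPa.
F'_nt = 1.3 F_nt − (F_nt / φF_nv) f_rv = 1.3·620 − (620/(0.75·469))·180.9 = 487.1 MPa, capped at F_nt → F'_nt = 487.1 MPa.
R_n = F'_nt · A_b · n = 487.1 × 572.6 × 5 / 1000 = 1394 kN.
Design strength φR_n = 0.75 × 1394 = 1050 kN.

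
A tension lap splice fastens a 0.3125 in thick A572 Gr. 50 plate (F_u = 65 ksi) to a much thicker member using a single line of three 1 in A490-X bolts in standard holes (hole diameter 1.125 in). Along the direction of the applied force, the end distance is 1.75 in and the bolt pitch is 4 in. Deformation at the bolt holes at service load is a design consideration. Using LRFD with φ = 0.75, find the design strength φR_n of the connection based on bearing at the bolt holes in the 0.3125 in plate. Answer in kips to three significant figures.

94.8 kips

Per bolt r_n = 1.2 l_c t F_u ≤ 2.4 d t F_u; upper limit = 2.4 × 1 × 0.3125 × 65 = 48.75 kips.
Edge bolt: l_c = 1.75 − 1.125/2 = 1.188 in → 1.2 × 1.188 × 0.3125 × 65 = 28.95 → r_n = 28.95 kips.
Interior bolts: l_c = 4 − 1.125 = 2.875 in → 1.2 × 2.875 × 0.3125 × 65 = 70.08 → r_n = 48.75 kips.
R_n = 1 × 28.95 + 2 × 48.75 = 126.4 kips.
Design strength φR_n = 0.75 × 126.4 = 94.8 kips.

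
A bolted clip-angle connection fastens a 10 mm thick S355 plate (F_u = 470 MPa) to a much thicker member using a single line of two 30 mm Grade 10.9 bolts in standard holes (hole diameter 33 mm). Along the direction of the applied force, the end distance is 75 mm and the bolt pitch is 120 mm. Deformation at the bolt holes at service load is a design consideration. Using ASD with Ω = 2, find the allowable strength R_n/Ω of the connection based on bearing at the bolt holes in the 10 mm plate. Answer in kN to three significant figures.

334 kN

Per bolt r_n = 1.2 l_c t F_u ≤ 2.4 d t F_u; upper limit = 2.4 × 30 × 10 × 470 / 1000 = 338.4 kN.
Edge bolt: l_c = 75 − 33/2 = 58.5 mm → 1.2 × 58.5 × 10 × 470 / 1000 = 329.9 → r_n = 329.9 kN.
Interior bolts: l_c = 120 − 33 = 87 mm → 1.2 × 87 × 10 × 470 / 1000 = 490.7 → r_n = 338.4 kN.
R_n = 1 × 329.9 + 1 × 338.4 = 668.3 kN.
Allowable strength R_n/Ω = 668.3 / 2 = 334 kN.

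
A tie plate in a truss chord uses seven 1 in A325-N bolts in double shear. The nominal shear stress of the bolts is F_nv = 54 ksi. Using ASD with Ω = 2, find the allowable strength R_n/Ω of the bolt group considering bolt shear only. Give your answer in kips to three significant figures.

A_b = π × 1² / 4 = 0.7854 in².
R_n = F_nv · A_b · n · n_s = 54 × 0.7854 × 7 × 2 = 593.8 kips.
Allowable strength R_n/Ω = 593.8 / 2 = 297 kips.

297 kips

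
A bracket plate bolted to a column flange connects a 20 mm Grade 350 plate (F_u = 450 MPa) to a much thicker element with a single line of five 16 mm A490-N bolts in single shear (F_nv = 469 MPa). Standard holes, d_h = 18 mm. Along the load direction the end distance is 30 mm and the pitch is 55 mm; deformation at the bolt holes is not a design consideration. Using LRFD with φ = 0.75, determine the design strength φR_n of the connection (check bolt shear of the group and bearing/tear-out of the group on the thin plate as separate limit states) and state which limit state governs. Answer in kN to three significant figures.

354 kN (bolt shear governs)

Bolt shear: A_b = π·16²/4 = 201.1 mm²; R_n = 469 × 201.1 × 5 × 1 / 1000 = 471.5 kN → 0.75 × 471.5 = 354 kN.
Bearing (1.5 l_c t F_u ≤ 3.0 d t F_u): upper limit = 3.0·16·20·450 / 1000 = 432 kN.
  Edge l_c = 30 − 18/2 = 21 → r_n = 283.5 kN; interior l_c = 55 − 18 = 37 → r_n = 432 kN.
  R_n,bearing = 1·283.5 + 4·432 = 2012 kN → 0.75 × 2012 = 1510 kN.
Bolt shear governs: 354 kN.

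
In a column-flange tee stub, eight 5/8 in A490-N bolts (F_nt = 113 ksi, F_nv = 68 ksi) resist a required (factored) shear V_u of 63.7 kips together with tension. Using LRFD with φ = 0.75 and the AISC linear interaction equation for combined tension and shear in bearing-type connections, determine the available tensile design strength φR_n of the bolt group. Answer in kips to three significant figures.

165 kips

A_b = π·0.625²/4 = 0.3068 in²; f_rv = 63.7 / (8 × 0.3068) = 25.95 ksi.
F'_nt = 1.3 F_nt − (F_nt / φF_nv) f_rv = 1.3·113 − (113/(0.75·68))·25.95 = 89.39 ksi, capped at F_nt → F'_nt = 89.39 ksi.
R_n = F'_nt · A_b · n = 89.39 × 0.3068 × 8 = 219.4 kips.
Design strength φR_n = 0.75 × 219.4 = 165 kips.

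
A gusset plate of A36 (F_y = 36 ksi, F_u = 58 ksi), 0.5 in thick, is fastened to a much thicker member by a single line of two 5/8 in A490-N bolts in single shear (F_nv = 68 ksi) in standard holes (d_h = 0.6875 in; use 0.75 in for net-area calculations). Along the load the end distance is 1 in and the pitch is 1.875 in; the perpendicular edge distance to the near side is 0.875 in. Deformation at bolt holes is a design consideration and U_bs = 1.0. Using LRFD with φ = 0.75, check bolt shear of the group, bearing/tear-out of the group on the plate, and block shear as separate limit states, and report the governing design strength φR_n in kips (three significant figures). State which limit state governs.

31.3 kips (bolt shear governs)

Bolt shear: A_b = π·0.625²/4 = 0.3068 in²; R_n = 68 × 0.3068 × 2 × 1 = 41.72 kips → 0.75 × 41.72 = 31.3 kips.
Bearing: edge l_c = 0.6562, r_n = 22.84 kips; interior l_c = 1.188, r_n = 41.33 kips; R_n = 22.84 + 1·41.33 = 64.16 kips → 48.1 kips.
Block shear: A_gv = 1.438, A_nv = 0.875, A_nt = 0.25 in²; R_n = min(0.6F_uA_nv, 0.6F_yA_gv) + U_bs·F_u·A_nt = 44.95 kips → 33.7 kips.
Bolt shear governs: 31.3 kips.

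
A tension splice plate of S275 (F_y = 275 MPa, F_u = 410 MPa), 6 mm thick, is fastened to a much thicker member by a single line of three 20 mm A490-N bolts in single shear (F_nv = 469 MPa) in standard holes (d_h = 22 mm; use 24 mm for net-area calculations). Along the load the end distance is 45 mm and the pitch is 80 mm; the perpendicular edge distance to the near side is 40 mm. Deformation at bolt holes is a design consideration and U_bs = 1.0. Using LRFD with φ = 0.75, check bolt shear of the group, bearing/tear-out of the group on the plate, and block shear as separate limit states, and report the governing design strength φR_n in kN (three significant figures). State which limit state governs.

Bolt shear: A_b = π·20²/4 = 314.2 mm²; R_n = 469 × 314.2 × 3 × 1 / 1000 = 442 kN → 0.75 × 442 = 332 kN.
Bearing: edge l_c = 34, r_n = 100.4 kN; interior l_c = 58, r_n = 118.1 kN; R_n = 100.4 + 2·118.1 = 336.5 kN → 252 kN.
Block shear: A_gv = 1230, A_nv = 870, A_nt = 168 mm²; R_n = min(0.6F_uA_nv, 0.6F_yA_gv) + U_bs·F_u·A_nt = 271.8 kN → 204 kN.
Block shear governs: 204 kN.

204 kN (block shear governs)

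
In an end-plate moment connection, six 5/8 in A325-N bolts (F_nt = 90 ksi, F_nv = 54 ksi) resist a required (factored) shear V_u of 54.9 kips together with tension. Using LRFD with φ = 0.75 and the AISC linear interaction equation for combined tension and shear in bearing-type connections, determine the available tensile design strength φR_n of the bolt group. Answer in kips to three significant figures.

A_b = π·0.625²/4 = 0.3068 in²; f_rv = 54.9 / (6 × 0.3068) = 29.82 ksi.
F'_nt = 1.3 F_nt − (F_nt / φF_nv) f_rv = 1.3·90 − (90/(0.75·54))·29.82 = 50.72 ksi, capped at F_nt → F'_nt = 50.72 ksi.
R_n = F'_nt · A_b · n = 50.72 × 0.3068 × 6 = 93.37 kips.
Design strength φR_n = 0.75 × 93.37 = 70 kips.

70 kips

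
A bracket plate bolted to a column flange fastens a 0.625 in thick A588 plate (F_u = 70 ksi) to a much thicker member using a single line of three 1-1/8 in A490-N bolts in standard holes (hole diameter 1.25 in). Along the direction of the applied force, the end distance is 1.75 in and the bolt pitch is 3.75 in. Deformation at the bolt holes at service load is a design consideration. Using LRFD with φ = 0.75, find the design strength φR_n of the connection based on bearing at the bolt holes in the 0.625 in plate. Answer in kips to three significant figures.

221 kips

Per bolt r_n = 1.2 l_c t F_u ≤ 2.4 d t F_u; upper limit = 2.4 × 1.125 × 0.625 × 70 = 118.1 kips.
Edge bolt: l_c = 1.75 − 1.25/2 = 1.125 in → 1.2 × 1.125 × 0.625 × 70 = 59.06 → r_n = 59.06 kips.
Interior bolts: l_c = 3.75 − 1.25 = 2.5 in → 1.2 × 2.5 × 0.625 × 70 = 131.2 → r_n = 118.1 kips.
R_n = 1 × 59.06 + 2 × 118.1 = 295.3 kips.
Design strength φR_n = 0.75 × 295.3 = 221 kips.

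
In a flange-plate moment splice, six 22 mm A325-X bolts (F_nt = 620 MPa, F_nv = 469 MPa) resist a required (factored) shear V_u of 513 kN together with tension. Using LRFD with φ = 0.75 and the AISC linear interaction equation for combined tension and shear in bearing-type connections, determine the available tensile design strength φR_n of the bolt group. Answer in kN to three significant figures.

701 kN

A_b = π·22²/4 = 380.1 mm²; f_rv = 513 × 1000 / (6 × 380.1) = 224.9 MPa.
F'_nt = 1.3 F_nt − (F_nt / φF_nv) f_rv = 1.3·620 − (620/(0.75·469))·224.9 = 409.5 MPa, capped at F_nt → F'_nt = 409.5 MPa.
R_n = F'_nt · A_b · n = 409.5 × 380.1 × 6 / 1000 = 934.1 kN.
Design strength φR_n = 0.75 × 934.1 = 701 kN.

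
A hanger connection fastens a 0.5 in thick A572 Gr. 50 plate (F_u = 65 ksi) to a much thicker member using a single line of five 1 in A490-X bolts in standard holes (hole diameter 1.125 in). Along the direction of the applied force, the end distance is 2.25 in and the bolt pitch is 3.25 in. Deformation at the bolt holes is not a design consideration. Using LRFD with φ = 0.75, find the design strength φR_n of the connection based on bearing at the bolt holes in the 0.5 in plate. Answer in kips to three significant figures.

354 kips

Per bolt r_n = 1.5 l_c t F_u ≤ 3.0 d t F_u; upper limit = 3.0 × 1 × 0.5 × 65 = 97.5 kips.
Edge bolt: l_c = 2.25 − 1.125/2 = 1.688 in → 1.5 × 1.688 × 0.5 × 65 = 82.27 → r_n = 82.27 kips.
Interior bolts: l_c = 3.25 − 1.125 = 2.125 in → 1.5 × 2.125 × 0.5 × 65 = 103.6 → r_n = 97.5 kips.
R_n = 1 × 82.27 + 4 × 97.5 = 472.3 kips.
Design strength φR_n = 0.75 × 472.3 = 354 kips.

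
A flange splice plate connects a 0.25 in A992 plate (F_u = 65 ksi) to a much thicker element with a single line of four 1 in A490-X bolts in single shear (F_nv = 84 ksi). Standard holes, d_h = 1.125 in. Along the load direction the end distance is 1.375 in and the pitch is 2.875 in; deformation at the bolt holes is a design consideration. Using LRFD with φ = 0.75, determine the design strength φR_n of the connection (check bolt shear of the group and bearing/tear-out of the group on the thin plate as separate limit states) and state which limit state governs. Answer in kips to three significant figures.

88.7 kips (bearing governs)

Bolt shear: A_b = π·1²/4 = 0.7854 in²; R_n = 84 × 0.7854 × 4 × 1 = 263.9 kips → 0.75 × 263.9 = 198 kips.
Bearing (1.2 l_c t F_u ≤ 2.4 d t F_u): upper limit = 2.4·1·0.25·65 = 39 kips.
  Edge l_c = 1.375 − 1.125/2 = 0.8125 → r_n = 15.84 kips; interior l_c = 2.875 − 1.125 = 1.75 → r_n = 34.12 kips.
  R_n,bearing = 1·15.84 + 3·34.12 = 118.2 kips → 0.75 × 118.2 = 88.7 kips.
Bearing governs: 88.7 kips.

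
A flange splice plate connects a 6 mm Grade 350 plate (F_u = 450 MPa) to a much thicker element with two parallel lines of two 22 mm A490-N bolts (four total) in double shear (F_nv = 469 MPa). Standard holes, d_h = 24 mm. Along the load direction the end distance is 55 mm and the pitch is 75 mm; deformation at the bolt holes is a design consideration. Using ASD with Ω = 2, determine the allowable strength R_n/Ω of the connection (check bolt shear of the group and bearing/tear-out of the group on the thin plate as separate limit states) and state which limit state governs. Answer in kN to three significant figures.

Bolt shear: A_b = π·22²/4 = 380.1 mm²; R_n = 469 × 380.1 × 4 × 2 / 1000 = 1426 kN → 1426 / 2 = 713 kN.
Bearing (1.2 l_c t F_u ≤ 2.4 d t F_u): upper limit = 2.4·22·6·450 / 1000 = 142.6 kN.
  Edge l_c = 55 − 24/2 = 43 → r_n = 139.3 kN; interior l_c = 75 − 24 = 51 → r_n = 142.6 kN.
  R_n,bearing = 2·139.3 + 2·142.6 = 563.8 kN → 563.8 / 2 = 282 kN.
Bearing governs: 282 kN.

282 kN (bearing governs)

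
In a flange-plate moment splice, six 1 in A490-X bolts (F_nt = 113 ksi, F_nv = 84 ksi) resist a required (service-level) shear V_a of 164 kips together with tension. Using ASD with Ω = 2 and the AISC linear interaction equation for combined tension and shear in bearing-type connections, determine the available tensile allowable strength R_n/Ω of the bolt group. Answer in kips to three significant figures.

126 kips

A_b = π·1²/4 = 0.7854 in²; f_rv = 164 / (6 × 0.7854) = 34.8 ksi.
F'_nt = 1.3 F_nt − (Ω F_nt / F_nv) f_rv = 1.3·113 − (2·113/84)·34.8 = 53.27 ksi, capped at F_nt → F'_nt = 53.27 ksi.
R_n = F'_nt · A_b · n = 53.27 × 0.7854 × 6 = 251 kips.
Allowable strength R_n/Ω = 251 / 2 = 126 kips.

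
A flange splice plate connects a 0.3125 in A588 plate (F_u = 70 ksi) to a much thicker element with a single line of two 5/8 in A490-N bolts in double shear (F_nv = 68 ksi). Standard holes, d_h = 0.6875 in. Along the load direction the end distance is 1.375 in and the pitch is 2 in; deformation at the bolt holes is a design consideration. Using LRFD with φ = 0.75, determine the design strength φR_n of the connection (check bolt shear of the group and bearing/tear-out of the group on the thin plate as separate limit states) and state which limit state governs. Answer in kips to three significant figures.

44.9 kips (bearing governs)

Bolt shear: A_b = π·0.625²/4 = 0.3068 in²; R_n = 68 × 0.3068 × 2 × 2 = 83.45 kips → 0.75 × 83.45 = 62.6 kips.
Bearing (1.2 l_c t F_u ≤ 2.4 d t F_u): upper limit = 2.4·0.625·0.3125·70 = 32.81 kips.
  Edge l_c = 1.375 − 0.6875/2 = 1.031 → r_n = 27.07 kips; interior l_c = 2 − 0.6875 = 1.312 → r_n = 32.81 kips.
  R_n,bearing = 1·27.07 + 1·32.81 = 59.88 kips → 0.75 × 59.88 = 44.9 kips.
Bearing governs: 44.9 kips.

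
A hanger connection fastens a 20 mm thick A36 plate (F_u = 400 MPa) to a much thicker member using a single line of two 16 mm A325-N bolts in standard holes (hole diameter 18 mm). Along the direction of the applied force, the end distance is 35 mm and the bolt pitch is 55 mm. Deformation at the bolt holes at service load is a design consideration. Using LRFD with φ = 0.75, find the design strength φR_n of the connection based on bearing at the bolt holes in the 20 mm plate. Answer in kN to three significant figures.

418 kN

Per bolt r_n = 1.2 l_c t F_u ≤ 2.4 d t F_u; upper limit = 2.4 × 16 × 20 × 400 / 1000 = 307.2 kN.
Edge bolt: l_c = 35 − 18/2 = 26 mm → 1.2 × 26 × 20 × 400 / 1000 = 249.6 → r_n = 249.6 kN.
Interior bolts: l_c = 55 − 18 = 37 mm → 1.2 × 37 × 20 × 400 / 1000 = 355.2 → r_n = 307.2 kN.
R_n = 1 × 249.6 + 1 × 307.2 = 556.8 kN.
Design strength φR_n = 0.75 × 556.8 = 418 kN.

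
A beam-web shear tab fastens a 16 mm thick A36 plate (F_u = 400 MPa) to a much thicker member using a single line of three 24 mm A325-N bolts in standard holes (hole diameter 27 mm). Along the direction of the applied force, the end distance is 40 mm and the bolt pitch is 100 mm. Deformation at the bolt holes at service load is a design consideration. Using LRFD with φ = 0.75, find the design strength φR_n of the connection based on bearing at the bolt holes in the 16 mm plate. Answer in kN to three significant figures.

Per bolt r_n = 1.2 l_c t F_u ≤ 2.4 d t F_u; upper limit = 2.4 × 24 × 16 × 400 / 1000 = 368.6 kN.
Edge bolt: l_c = 40 − 27/2 = 26.5 mm → 1.2 × 26.5 × 16 × 400 / 1000 = 203.5 → r_n = 203.5 kN.
Interior bolts: l_c = 100 − 27 = 73 mm → 1.2 × 73 × 16 × 400 / 1000 = 560.6 → r_n = 368.6 kN.
R_n = 1 × 203.5 + 2 × 368.6 = 940.8 kN.
Design strength φR_n = 0.75 × 940.8 = 706 kN.

706 kN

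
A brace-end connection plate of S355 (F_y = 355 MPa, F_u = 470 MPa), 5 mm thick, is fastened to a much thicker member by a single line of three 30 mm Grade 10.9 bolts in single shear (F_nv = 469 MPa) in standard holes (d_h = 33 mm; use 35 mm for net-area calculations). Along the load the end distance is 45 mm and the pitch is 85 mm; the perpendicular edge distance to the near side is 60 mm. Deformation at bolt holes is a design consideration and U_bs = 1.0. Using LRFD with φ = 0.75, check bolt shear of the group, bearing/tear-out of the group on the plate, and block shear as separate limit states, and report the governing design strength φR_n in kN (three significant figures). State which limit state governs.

Bolt shear: A_b = π·30²/4 = 706.9 mm²; R_n = 469 × 706.9 × 3 × 1 / 1000 = 994.5 kN → 0.75 × 994.5 = 746 kN.
Bearing: edge l_c = 28.5, r_n = 80.37 kN; interior l_c = 52, r_n = 146.6 kN; R_n = 80.37 + 2·146.6 = 373.7 kN → 280 kN.
Block shear: A_gv = 1075, A_nv = 637.5, A_nt = 212.5 mm²; R_n = min(0.6F_uA_nv, 0.6F_yA_gv) + U_bs·F_u·A_nt = 279.7 kN → 210 kN.
Block shear governs: 210 kN.

210 kN (block shear governs)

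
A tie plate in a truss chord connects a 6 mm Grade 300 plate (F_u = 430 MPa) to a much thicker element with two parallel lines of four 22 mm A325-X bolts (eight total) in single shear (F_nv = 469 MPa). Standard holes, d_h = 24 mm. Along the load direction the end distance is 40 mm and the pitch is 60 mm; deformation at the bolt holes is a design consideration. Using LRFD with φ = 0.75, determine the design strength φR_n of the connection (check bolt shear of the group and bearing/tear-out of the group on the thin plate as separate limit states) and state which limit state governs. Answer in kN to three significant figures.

Bolt shear: A_b = π·22²/4 = 380.1 mm²; R_n = 469 × 380.1 × 8 × 1 / 1000 = 1426 kN → 0.75 × 1426 = 1070 kN.
Bearing (1.2 l_c t F_u ≤ 2.4 d t F_u): upper limit = 2.4·22·6·430 / 1000 = 136.2 kN.
  Edge l_c = 40 − 24/2 = 28 → r_n = 86.69 kN; interior l_c = 60 − 24 = 36 → r_n = 111.5 kN.
  R_n,bearing = 2·86.69 + 6·111.5 = 842.1 kN → 0.75 × 842.1 = 632 kN.
Bearing governs: 632 kN.

632 kN (bearing governs)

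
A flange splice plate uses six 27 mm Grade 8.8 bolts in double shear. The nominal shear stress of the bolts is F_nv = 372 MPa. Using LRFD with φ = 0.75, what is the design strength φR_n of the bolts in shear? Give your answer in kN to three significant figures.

1920 kN

A_b = π × 27² / 4 = 572.6 mm².
R_n = F_nv · A_b · n · n_s = 372 × 572.6 × 6 × 2 / 1000 = 2556 kN.
Design strength φR_n = 0.75 × 2556 = 1920 kN.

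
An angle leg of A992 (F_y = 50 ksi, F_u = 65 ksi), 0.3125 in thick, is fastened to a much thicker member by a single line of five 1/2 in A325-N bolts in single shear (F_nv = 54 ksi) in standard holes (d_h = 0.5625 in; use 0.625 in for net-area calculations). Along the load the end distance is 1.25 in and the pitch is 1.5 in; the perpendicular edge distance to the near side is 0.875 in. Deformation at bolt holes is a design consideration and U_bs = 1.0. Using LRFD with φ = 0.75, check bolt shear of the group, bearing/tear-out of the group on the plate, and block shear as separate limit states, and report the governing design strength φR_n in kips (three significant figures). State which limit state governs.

39.8 kips (bolt shear governs)

Bolt shear: A_b = π·0.5²/4 = 0.1963 in²; R_n = 54 × 0.1963 × 5 × 1 = 53.01 kips → 0.75 × 53.01 = 39.8 kips.
Bearing: edge l_c = 0.9688, r_n = 23.61 kips; interior l_c = 0.9375, r_n = 22.85 kips; R_n = 23.61 + 4·22.85 = 115 kips → 86.3 kips.
Block shear: A_gv = 2.266, A_nv = 1.387, A_nt = 0.1758 in²; R_n = min(0.6F_uA_nv, 0.6F_yA_gv) + U_bs·F_u·A_nt = 65.51 kips → 49.1 kips.
Bolt shear governs: 39.8 kips.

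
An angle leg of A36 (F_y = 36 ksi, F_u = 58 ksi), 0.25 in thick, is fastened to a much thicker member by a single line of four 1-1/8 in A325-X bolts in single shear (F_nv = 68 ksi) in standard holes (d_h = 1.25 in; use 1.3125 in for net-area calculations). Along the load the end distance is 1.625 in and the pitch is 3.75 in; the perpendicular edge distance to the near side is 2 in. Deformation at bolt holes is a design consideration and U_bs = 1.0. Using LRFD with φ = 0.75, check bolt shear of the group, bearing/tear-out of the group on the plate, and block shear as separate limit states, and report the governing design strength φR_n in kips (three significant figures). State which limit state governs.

66.8 kips (block shear governs)

Bolt shear: A_b = π·1.125²/4 = 0.994 in²; R_n = 68 × 0.994 × 4 × 1 = 270.4 kips → 0.75 × 270.4 = 203 kips.
Bearing: edge l_c = 1, r_n = 17.4 kips; interior l_c = 2.5, r_n = 39.15 kips; R_n = 17.4 + 3·39.15 = 134.8 kips → 101 kips.
Block shear: A_gv = 3.219, A_nv = 2.07, A_nt = 0.3359 in²; R_n = min(0.6F_uA_nv, 0.6F_yA_gv) + U_bs·F_u·A_nt = 89.01 kips → 66.8 kips.
Block shear governs: 66.8 kips.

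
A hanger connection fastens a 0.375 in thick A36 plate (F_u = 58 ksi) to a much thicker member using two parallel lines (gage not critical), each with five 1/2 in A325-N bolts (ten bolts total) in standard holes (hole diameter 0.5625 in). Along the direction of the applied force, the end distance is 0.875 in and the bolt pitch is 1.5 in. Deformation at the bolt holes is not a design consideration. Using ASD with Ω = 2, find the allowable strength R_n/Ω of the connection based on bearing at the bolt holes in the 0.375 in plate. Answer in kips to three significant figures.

Per bolt r_n = 1.5 l_c t F_u ≤ 3.0 d t F_u; upper limit = 3.0 × 0.5 × 0.375 × 58 = 32.62 kips.
Edge bolt: l_c = 0.875 − 0.5625/2 = 0.5938 in → 1.5 × 0.5938 × 0.375 × 58 = 19.37 → r_n = 19.37 kips.
Interior bolts: l_c = 1.5 − 0.5625 = 0.9375 in → 1.5 × 0.9375 × 0.375 × 58 = 30.59 → r_n = 30.59 kips.
R_n = 2 × 19.37 + 8 × 30.59 = 283.4 kips.
Allowable strength R_n/Ω = 283.4 / 2 = 142 kips.

142 kips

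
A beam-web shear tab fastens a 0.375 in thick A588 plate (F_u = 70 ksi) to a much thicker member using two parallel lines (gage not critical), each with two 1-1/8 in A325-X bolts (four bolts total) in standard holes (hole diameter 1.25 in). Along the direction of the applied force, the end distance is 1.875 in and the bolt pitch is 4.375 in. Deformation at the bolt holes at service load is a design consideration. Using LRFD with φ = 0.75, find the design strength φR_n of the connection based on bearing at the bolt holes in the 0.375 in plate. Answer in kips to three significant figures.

165 kips

Per bolt r_n = 1.2 l_c t F_u ≤ 2.4 d t F_u; upper limit = 2.4 × 1.125 × 0.375 × 70 = 70.88 kips.
Edge bolt: l_c = 1.875 − 1.25/2 = 1.25 in → 1.2 × 1.25 × 0.375 × 70 = 39.38 → r_n = 39.38 kips.
Interior bolts: l_c = 4.375 − 1.25 = 3.125 in → 1.2 × 3.125 × 0.375 × 70 = 98.44 → r_n = 70.88 kips.
R_n = 2 × 39.38 + 2 × 70.88 = 220.5 kips.
Design strength φR_n = 0.75 × 220.5 = 165 kips.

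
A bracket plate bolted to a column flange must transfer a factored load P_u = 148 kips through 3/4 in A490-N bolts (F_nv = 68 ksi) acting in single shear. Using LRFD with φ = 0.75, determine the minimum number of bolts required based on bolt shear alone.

7 bolts

A_b = π·0.75²/4 = 0.4418 in².
Per-bolt design strength φR_n = 0.75 × 68 × 0.4418 × 1 = 22.53 kips.
n ≥ 148 / 22.53 = 6.569 → use 7 bolts.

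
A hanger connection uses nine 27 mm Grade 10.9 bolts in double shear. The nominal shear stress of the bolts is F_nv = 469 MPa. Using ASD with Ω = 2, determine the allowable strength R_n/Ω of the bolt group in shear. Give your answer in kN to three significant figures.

2420 kN

A_b = π × 27² / 4 = 572.6 mm².
R_n = F_nv · A_b · n · n_s = 469 × 572.6 × 9 × 2 / 1000 = 4834 kN.
Allowable strength R_n/Ω = 4834 / 2 = 2420 kN.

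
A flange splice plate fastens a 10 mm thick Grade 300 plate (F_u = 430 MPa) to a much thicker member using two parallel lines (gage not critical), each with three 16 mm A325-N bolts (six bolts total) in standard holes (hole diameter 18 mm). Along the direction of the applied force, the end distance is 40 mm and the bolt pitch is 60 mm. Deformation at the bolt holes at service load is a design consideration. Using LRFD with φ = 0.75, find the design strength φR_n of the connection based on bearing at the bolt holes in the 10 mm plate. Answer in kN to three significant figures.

Per bolt r_n = 1.2 l_c t F_u ≤ 2.4 d t F_u; upper limit = 2.4 × 16 × 10 × 430 / 1000 = 165.1 kN.
Edge bolt: l_c = 40 − 18/2 = 31 mm → 1.2 × 31 × 10 × 430 / 1000 = 160 → r_n = 160 kN.
Interior bolts: l_c = 60 − 18 = 42 mm → 1.2 × 42 × 10 × 430 / 1000 = 216.7 → r_n = 165.1 kN.
R_n = 2 × 160 + 4 × 165.1 = 980.4 kN.
Design strength φR_n = 0.75 × 980.4 = 735 kN.

735 kN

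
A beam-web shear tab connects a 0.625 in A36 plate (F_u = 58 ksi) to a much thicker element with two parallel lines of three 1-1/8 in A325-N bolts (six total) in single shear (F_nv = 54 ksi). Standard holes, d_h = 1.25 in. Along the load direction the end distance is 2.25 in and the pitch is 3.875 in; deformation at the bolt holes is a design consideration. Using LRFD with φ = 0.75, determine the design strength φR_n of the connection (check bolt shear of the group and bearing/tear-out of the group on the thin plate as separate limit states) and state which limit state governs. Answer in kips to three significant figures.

Bolt shear: A_b = π·1.125²/4 = 0.994 in²; R_n = 54 × 0.994 × 6 × 1 = 322.1 kips → 0.75 × 322.1 = 242 kips.
Bearing (1.2 l_c t F_u ≤ 2.4 d t F_u): upper limit = 2.4·1.125·0.625·58 = 97.87 kips.
  Edge l_c = 2.25 − 1.25/2 = 1.625 → r_n = 70.69 kips; interior l_c = 3.875 − 1.25 = 2.625 → r_n = 97.87 kips.
  R_n,bearing = 2·70.69 + 4·97.87 = 532.9 kips → 0.75 × 532.9 = 400 kips.
Bolt shear governs: 242 kips.

242 kips (bolt shear governs)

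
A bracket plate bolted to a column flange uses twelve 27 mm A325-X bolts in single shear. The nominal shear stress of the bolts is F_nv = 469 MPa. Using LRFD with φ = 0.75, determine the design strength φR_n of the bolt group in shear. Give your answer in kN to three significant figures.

2420 kN

A_b = π × 27² / 4 = 572.6 mm².
R_n = F_nv · A_b · n · n_s = 469 × 572.6 × 12 × 1 / 1000 = 3222 kN.
Design strength φR_n = 0.75 × 3222 = 2420 kN.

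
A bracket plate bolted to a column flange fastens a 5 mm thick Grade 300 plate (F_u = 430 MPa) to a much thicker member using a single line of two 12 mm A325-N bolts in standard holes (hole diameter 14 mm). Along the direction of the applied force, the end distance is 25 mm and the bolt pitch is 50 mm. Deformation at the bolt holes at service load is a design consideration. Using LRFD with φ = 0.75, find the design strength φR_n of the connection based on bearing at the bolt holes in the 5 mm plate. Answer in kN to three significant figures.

81.3 kN

Per bolt r_n = 1.2 l_c t F_u ≤ 2.4 d t F_u; upper limit = 2.4 × 12 × 5 × 430 / 1000 = 61.92 kN.
Edge bolt: l_c = 25 − 14/2 = 18 mm → 1.2 × 18 × 5 × 430 / 1000 = 46.44 → r_n = 46.44 kN.
Interior bolts: l_c = 50 − 14 = 36 mm → 1.2 × 36 × 5 × 430 / 1000 = 92.88 → r_n = 61.92 kN.
R_n = 1 × 46.44 + 1 × 61.92 = 108.4 kN.
Design strength φR_n = 0.75 × 108.4 = 81.3 kN.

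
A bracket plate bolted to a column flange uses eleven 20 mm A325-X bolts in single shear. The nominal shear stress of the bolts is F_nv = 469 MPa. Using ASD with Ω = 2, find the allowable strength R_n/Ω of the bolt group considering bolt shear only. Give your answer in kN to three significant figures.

A_b = π × 20² / 4 = 314.2 mm².
R_n = F_nv · A_b · n · n_s = 469 × 314.2 × 11 × 1 / 1000 = 1621 kN.
Allowable strength R_n/Ω = 1621 / 2 = 810 kN.

810 kN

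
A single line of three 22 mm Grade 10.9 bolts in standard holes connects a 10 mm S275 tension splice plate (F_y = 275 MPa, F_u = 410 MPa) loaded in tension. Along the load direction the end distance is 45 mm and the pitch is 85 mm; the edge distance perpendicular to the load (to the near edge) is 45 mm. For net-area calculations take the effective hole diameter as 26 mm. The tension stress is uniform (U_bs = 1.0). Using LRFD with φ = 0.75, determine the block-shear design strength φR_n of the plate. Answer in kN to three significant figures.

364 kN

Shear plane L_v = 45 + 2·85 = 215 mm; A_gv = 215 × 10 = 2150 mm².
A_nv = (215 − 2.5·26) × 10 = 1500 mm².
A_nt = (45 − 0.5·26) × 10 = 320 mm².
0.6 F_u A_nv = 369 kN; 0.6 F_y A_gv = 354.8 kN → shear yielding governs the shear term.
R_n = 354.8 + 1.0 × 410 × 320 / 1000 = 485.9 kN.
Design strength φR_n = 0.75 × 485.9 = 364 kN.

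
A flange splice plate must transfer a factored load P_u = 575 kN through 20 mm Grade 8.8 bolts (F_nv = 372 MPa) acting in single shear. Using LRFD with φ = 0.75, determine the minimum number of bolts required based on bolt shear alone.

A_b = π·20²/4 = 314.2 mm².
Per-bolt design strength φR_n = 0.75 × 372 × 314.2 × 1 / 1000 = 87.65 kN.
n ≥ 575 / 87.65 = 6.56 → use 7 bolts.

7 bolts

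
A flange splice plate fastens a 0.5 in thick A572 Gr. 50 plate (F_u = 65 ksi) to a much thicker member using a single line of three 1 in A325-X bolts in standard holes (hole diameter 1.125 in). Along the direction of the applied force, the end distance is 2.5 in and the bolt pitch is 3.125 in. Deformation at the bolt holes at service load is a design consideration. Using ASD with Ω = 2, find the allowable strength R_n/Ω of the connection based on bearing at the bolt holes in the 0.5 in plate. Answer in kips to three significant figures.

Per bolt r_n = 1.2 l_c t F_u ≤ 2.4 d t F_u; upper limit = 2.4 × 1 × 0.5 × 65 = 78 kips.
Edge bolt: l_c = 2.5 − 1.125/2 = 1.938 in → 1.2 × 1.938 × 0.5 × 65 = 75.56 → r_n = 75.56 kips.
Interior bolts: l_c = 3.125 − 1.125 = 2 in → 1.2 × 2 × 0.5 × 65 = 78 → r_n = 78 kips.
R_n = 1 × 75.56 + 2 × 78 = 231.6 kips.
Allowable strength R_n/Ω = 231.6 / 2 = 116 kips.

116 kips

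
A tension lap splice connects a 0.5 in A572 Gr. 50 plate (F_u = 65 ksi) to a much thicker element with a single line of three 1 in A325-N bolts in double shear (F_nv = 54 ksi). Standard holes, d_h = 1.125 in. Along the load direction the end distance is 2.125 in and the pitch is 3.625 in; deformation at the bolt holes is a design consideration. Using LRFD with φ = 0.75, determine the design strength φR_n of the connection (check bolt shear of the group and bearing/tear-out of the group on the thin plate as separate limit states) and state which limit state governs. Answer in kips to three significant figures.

163 kips (bearing governs)

Bolt shear: A_b = π·1²/4 = 0.7854 in²; R_n = 54 × 0.7854 × 3 × 2 = 254.5 kips → 0.75 × 254.5 = 191 kips.
Bearing (1.2 l_c t F_u ≤ 2.4 d t F_u): upper limit = 2.4·1·0.5·65 = 78 kips.
  Edge l_c = 2.125 − 1.125/2 = 1.562 → r_n = 60.94 kips; interior l_c = 3.625 − 1.125 = 2.5 → r_n = 78 kips.
  R_n,bearing = 1·60.94 + 2·78 = 216.9 kips → 0.75 × 216.9 = 163 kips.
Bearing governs: 163 kips.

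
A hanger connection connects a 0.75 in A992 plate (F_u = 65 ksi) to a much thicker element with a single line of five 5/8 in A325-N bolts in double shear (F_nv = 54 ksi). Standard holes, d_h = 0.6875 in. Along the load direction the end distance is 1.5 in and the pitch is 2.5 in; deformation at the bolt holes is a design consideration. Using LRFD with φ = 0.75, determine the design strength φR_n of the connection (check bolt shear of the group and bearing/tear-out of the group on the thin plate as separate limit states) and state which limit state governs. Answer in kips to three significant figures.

124 kips (bolt shear governs)

Bolt shear: A_b = π·0.625²/4 = 0.3068 in²; R_n = 54 × 0.3068 × 5 × 2 = 165.7 kips → 0.75 × 165.7 = 124 kips.
Bearing (1.2 l_c t F_u ≤ 2.4 d t F_u): upper limit = 2.4·0.625·0.75·65 = 73.12 kips.
  Edge l_c = 1.5 − 0.6875/2 = 1.156 → r_n = 67.64 kips; interior l_c = 2.5 − 0.6875 = 1.812 → r_n = 73.12 kips.
  R_n,bearing = 1·67.64 + 4·73.12 = 360.1 kips → 0.75 × 360.1 = 270 kips.
Bolt shear governs: 124 kips.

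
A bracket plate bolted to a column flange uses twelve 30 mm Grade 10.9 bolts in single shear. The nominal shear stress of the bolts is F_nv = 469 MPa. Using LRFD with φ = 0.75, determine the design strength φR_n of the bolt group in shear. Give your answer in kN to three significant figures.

2980 kN

A_b = π × 30² / 4 = 706.9 mm².
R_n = F_nv · A_b · n · n_s = 469 × 706.9 × 12 × 1 / 1000 = 3978 kN.
Design strength φR_n = 0.75 × 3978 = 2980 kN.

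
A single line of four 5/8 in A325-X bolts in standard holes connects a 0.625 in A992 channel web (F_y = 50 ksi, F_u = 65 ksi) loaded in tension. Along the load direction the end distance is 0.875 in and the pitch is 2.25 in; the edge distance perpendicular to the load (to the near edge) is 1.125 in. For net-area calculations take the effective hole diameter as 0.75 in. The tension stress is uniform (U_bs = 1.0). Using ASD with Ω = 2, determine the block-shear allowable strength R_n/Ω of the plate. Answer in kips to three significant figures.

Shear plane L_v = 0.875 + 3·2.25 = 7.625 in; A_gv = 7.625 × 0.625 = 4.766 in².
A_nv = (7.625 − 3.5·0.75) × 0.625 = 3.125 in².
A_nt = (1.125 − 0.5·0.75) × 0.625 = 0.4688 in².
0.6 F_u A_nv = 121.9 kips; 0.6 F_y A_gv = 143 kips → shear rupture governs the shear term.
R_n = 121.9 + 1.0 × 65 × 0.4688 = 152.3 kips.
Allowable strength R_n/Ω = 152.3 / 2 = 76.2 kips.

76.2 kips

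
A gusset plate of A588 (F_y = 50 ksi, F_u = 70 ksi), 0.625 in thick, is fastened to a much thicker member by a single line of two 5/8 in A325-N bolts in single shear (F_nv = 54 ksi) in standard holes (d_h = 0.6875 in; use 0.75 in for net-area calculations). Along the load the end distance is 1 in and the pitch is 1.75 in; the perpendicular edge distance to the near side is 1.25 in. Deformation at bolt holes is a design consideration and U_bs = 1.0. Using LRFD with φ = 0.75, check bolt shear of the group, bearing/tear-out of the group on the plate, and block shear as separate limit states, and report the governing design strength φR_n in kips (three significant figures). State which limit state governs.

Bolt shear: A_b = π·0.625²/4 = 0.3068 in²; R_n = 54 × 0.3068 × 2 × 1 = 33.13 kips → 0.75 × 33.13 = 24.9 kips.
Bearing: edge l_c = 0.6562, r_n = 34.45 kips; interior l_c = 1.062, r_n = 55.78 kips; R_n = 34.45 + 1·55.78 = 90.23 kips → 67.7 kips.
Block shear: A_gv = 1.719, A_nv = 1.016, A_nt = 0.5469 in²; R_n = min(0.6F_uA_nv, 0.6F_yA_gv) + U_bs·F_u·A_nt = 80.94 kips → 60.7 kips.
Bolt shear governs: 24.9 kips.

24.9 kips (bolt shear governs)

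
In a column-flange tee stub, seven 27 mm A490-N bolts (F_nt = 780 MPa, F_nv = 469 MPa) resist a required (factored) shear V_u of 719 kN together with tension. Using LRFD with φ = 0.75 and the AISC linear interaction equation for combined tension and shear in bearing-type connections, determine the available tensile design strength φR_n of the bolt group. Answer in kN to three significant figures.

1850 kN

A_b = π·27²/4 = 572.6 mm²; f_rv = 719 × 1000 / (7 × 572.6) = 179.4 MPa.
F'_nt = 1.3 F_nt − (F_nt / φF_nv) f_rv = 1.3·780 − (780/(0.75·469))·179.4 = 616.2 MPa, capped at F_nt → F'_nt = 616.2 MPa.
R_n = F'_nt · A_b · n = 616.2 × 572.6 × 7 / 1000 = 2470 kN.
Design strength φR_n = 0.75 × 2470 = 1850 kN.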